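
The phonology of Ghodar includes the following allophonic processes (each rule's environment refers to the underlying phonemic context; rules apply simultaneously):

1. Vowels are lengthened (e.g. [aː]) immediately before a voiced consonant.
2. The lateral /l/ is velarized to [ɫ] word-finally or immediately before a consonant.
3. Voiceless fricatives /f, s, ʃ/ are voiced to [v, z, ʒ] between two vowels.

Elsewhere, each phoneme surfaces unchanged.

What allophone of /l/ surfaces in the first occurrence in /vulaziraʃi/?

[l]

/l/ (between /u/ and /a/) is in the target of rule 2 but the environment (word-finally or immediately before a consonant) is not met → [l].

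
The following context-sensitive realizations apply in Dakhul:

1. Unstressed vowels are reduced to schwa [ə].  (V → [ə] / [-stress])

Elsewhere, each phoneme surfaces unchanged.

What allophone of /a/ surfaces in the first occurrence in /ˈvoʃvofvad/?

/a/ — between /v/ and /d/, in an unstressed syllable — surfaces as [ə] (rule 1).

[ə]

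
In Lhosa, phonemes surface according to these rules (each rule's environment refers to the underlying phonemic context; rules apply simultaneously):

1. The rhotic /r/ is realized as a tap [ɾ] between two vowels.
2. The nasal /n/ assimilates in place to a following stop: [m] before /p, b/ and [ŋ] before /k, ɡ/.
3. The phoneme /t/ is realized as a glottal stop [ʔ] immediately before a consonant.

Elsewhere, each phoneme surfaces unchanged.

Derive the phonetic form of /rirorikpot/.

[riɾoɾikpot]

/r/ (word-initial): rule 1 targets it, but not between two vowels → unchanged [r].
/i/ — not in any rule's target class → [i].
/r/ meets the environment for rule 1 (between two vowels) → [ɾ].
/o/ (between /r/ and /r/) is unaffected → [o].
/r/ — between /o/ and /i/, between two vowels — surfaces as [ɾ] (rule 1).
/i/ (between /r/ and /k/): no rule targets it → [i].
/k/ — not in any rule's target class → [k].
/p/ stays [p].
/o/ (between /p/ and /t/): no rule targets it → [o].
/t/ — word-final; rule 3 does not apply here → [t].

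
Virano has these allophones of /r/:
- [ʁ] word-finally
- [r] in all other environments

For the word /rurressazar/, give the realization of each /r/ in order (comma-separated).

Occurrence 1 (position 1): no conditioning environment matches → elsewhere allophone [r].
Occurrence 2 (position 3): no conditioning environment matches → elsewhere allophone [r].
Occurrence 3 (position 4): no conditioning environment matches → elsewhere allophone [r].
Occurrence 4 (position 11): word-finally → [ʁ].

[r], [r], [r], [ʁ]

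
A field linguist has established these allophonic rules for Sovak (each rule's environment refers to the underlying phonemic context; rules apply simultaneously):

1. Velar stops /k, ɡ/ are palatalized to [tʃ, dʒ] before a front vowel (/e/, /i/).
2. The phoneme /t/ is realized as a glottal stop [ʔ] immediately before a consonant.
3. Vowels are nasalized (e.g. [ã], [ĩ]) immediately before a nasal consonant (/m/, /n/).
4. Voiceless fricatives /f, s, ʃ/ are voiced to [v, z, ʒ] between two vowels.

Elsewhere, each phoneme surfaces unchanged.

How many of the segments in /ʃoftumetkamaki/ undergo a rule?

4

Segments that undergo a rule: /u/ → [ũ] (rule 3); /t/ → [ʔ] (rule 2); /a/ → [ã] (rule 3); /k/ → [tʃ] (rule 1).
All other segments surface unchanged.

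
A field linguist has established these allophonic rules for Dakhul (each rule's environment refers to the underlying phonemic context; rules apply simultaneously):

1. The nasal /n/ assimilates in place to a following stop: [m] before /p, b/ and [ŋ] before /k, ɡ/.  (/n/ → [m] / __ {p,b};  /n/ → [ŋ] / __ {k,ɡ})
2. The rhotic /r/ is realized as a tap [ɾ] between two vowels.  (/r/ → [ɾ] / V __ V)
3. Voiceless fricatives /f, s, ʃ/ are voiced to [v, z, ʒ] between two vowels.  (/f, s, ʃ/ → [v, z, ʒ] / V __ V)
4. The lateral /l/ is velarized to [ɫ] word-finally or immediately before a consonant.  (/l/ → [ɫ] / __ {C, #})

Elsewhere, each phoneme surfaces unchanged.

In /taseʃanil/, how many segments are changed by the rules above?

3

Segments that undergo a rule: /s/ → [z] (rule 3); /ʃ/ → [ʒ] (rule 3); /l/ → [ɫ] (rule 4).
All other segments surface unchanged.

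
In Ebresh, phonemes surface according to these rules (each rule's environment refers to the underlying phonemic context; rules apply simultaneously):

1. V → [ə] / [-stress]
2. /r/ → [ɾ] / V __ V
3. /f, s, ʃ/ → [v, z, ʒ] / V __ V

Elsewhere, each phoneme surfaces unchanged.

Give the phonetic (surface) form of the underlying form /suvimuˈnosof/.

[səvəməˈnozəf]

/s/ — word-initial; rule 3 does not apply here → [s].
/u/ — between /s/ and /v/, in an unstressed syllable — surfaces as [ə] (rule 1).
/v/ — not in any rule's target class → [v].
/i/ — between /v/ and /m/, in an unstressed syllable — surfaces as [ə] (rule 1).
/m/ stays [m].
/u/ — between /m/ and /n/, in an unstressed syllable — surfaces as [ə] (rule 1).
/n/ (between /u/ and /o/): no rule targets it → [n].
/o/ (between /n/ and /s/) is in the target of rule 1 but the environment (in an unstressed syllable) is not met → [o].
/s/ — between /o/ and /o/, between two vowels — surfaces as [z] (rule 3).
/o/ (between /s/ and /f/) occurs in an unstressed syllable → [ə] by rule 1.
/f/ (word-final): rule 3 targets it, but not between two vowels → unchanged [f].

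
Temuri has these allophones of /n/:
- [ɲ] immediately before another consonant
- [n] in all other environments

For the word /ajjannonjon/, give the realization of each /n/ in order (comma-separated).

Occurrence 1 (position 5): immediately before another consonant → [ɲ].
Occurrence 2 (position 6): no conditioning environment matches → elsewhere allophone [n].
Occurrence 3 (position 8): immediately before another consonant → [ɲ].
Occurrence 4 (position 11): no conditioning environment matches → elsewhere allophone [n].

[ɲ], [n], [ɲ], [n]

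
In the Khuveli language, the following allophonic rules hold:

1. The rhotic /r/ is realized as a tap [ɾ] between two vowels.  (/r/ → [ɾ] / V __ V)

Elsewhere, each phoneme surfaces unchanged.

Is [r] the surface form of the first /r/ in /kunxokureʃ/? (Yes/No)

No

/r/ meets the environment for rule 1 (between two vowels) → [ɾ].
The actual realization is [ɾ], not [r].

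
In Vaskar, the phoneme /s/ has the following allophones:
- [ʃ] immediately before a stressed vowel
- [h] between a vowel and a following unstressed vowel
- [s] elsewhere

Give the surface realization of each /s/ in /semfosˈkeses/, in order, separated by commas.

Occurrence 1 (position 1): no conditioning environment matches → elsewhere allophone [s].
Occurrence 2 (position 6): no conditioning environment matches → elsewhere allophone [s].
Occurrence 3 (position 9): between a vowel and a following unstressed vowel → [h].
Occurrence 4 (position 11): no conditioning environment matches → elsewhere allophone [s].

[s], [s], [h], [s]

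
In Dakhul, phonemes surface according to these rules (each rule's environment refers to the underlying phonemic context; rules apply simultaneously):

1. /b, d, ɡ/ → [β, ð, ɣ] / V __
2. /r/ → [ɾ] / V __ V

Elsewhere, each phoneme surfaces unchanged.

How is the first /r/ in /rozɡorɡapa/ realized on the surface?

/r/ (word-initial): rule 2 targets it, but not between two vowels → unchanged [r].

[r]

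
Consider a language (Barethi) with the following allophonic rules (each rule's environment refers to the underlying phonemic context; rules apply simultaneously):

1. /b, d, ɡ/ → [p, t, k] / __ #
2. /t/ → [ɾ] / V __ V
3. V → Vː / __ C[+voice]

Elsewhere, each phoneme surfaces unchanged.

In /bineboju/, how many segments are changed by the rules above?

Segments that undergo a rule: /i/ → [iː] (rule 3); /e/ → [eː] (rule 3); /o/ → [oː] (rule 3).
All other segments surface unchanged.

3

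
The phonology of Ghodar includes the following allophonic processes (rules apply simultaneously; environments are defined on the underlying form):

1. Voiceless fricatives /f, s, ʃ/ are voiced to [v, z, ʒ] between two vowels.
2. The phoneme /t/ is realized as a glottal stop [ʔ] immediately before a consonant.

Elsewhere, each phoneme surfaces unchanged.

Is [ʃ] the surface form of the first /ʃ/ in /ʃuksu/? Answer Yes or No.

/ʃ/ (word-initial) is in the target of rule 1 but the environment (between two vowels) is not met → [ʃ].
The actual realization is [ʃ], which matches [ʃ].

Yes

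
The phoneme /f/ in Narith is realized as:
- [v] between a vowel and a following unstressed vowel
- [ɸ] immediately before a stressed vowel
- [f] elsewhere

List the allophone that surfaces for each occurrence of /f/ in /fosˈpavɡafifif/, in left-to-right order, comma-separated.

Occurrence 1 (position 1): no conditioning environment matches → elsewhere allophone [f].
Occurrence 2 (position 9): between a vowel and a following unstressed vowel → [v].
Occurrence 3 (position 11): between a vowel and a following unstressed vowel → [v].
Occurrence 4 (position 13): no conditioning environment matches → elsewhere allophone [f].

[f], [v], [v], [f]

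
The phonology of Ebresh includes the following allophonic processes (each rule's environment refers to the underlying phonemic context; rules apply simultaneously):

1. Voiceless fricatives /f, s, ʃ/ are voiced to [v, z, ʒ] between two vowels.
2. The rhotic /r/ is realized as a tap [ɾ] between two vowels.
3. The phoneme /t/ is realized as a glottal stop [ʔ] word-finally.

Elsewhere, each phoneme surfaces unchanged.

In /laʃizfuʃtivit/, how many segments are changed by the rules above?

Segments that undergo a rule: /ʃ/ → [ʒ] (rule 1); /t/ → [ʔ] (rule 3).
All other segments surface unchanged.

2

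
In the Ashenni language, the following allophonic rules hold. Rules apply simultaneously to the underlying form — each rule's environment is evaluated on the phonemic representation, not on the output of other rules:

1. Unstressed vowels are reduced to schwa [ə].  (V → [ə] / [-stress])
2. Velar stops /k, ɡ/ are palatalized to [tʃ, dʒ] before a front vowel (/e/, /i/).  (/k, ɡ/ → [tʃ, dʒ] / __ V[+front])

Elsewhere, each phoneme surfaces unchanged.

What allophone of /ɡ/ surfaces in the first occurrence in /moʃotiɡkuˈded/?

[ɡ]

/ɡ/ (between /i/ and /k/): rule 2 targets it, but not before a front vowel → unchanged [ɡ].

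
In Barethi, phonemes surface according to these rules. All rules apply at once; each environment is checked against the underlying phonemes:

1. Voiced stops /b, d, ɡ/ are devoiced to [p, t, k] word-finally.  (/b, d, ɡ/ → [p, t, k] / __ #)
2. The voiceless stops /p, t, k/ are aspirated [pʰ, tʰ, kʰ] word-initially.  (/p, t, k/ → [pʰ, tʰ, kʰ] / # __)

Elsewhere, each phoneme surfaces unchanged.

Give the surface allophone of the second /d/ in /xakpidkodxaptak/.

[d]

/d/ (between /o/ and /x/) fails the environment for rule 1, so it stays [d].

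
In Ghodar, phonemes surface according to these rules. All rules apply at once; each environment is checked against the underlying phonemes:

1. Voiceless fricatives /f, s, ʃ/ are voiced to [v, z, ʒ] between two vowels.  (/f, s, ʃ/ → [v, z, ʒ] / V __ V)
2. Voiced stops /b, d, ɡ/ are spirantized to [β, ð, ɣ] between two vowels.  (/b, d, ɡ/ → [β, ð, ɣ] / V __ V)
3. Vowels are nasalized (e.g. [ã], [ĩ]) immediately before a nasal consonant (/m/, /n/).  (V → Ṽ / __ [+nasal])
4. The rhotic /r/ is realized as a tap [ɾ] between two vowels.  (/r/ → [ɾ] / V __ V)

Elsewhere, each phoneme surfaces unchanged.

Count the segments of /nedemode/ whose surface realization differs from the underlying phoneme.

3

Segments that undergo a rule: /d/ → [ð] (rule 2); /e/ → [ẽ] (rule 3); /d/ → [ð] (rule 2).
All other segments surface unchanged.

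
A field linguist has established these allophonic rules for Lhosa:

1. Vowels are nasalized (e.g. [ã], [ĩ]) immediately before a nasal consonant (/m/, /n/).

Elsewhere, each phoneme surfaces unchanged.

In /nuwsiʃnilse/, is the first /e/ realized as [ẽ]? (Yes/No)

/e/ (word-final) fails the environment for rule 1, so it stays [e].
The actual realization is [e], not [ẽ].

No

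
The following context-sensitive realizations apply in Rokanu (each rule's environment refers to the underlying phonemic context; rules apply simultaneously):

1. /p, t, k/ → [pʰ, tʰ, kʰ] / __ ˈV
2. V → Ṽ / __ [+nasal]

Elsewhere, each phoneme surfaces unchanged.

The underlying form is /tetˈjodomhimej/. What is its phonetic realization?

/t/ (word-initial): rule 1 targets it, but not immediately before a stressed vowel → unchanged [t].
/e/ (between /t/ and /t/) is in the target of rule 2 but the environment (before a nasal consonant) is not met → [e].
/t/ (between /e/ and /j/) is in the target of rule 1 but the environment (immediately before a stressed vowel) is not met → [t].
/j/ (between /t/ and /o/) is unaffected → [j].
/o/ (between /j/ and /d/) fails the environment for rule 2, so it stays [o].
/d/ (between /o/ and /o/) is unaffected → [d].
/o/ (between /d/ and /m/): before a nasal consonant, so rule 2 applies → [õ].
/m/ (between /o/ and /h/): no rule targets it → [m].
/h/ stays [h].
/i/ (between /h/ and /m/) occurs before a nasal consonant → [ĩ] by rule 2.
/m/ (between /i/ and /e/) is unaffected → [m].
/e/ (between /m/ and /j/) fails the environment for rule 2, so it stays [e].
/j/ stays [j].

[tetˈjodõmhĩmej]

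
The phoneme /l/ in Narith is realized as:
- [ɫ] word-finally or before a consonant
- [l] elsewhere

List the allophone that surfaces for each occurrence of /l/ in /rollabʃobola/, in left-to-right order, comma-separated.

[ɫ], [l], [l]

Occurrence 1 (position 3): word-finally or before a consonant → [ɫ].
Occurrence 2 (position 4): no conditioning environment matches → elsewhere allophone [l].
Occurrence 3 (position 11): no conditioning environment matches → elsewhere allophone [l].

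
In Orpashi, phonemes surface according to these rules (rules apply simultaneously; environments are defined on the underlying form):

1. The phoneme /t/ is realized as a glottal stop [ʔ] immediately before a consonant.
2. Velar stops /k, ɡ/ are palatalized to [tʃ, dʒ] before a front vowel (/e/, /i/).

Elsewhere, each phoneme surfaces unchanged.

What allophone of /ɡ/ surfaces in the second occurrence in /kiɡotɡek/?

[dʒ]

/ɡ/ (between /t/ and /e/): before a front vowel, so rule 2 applies → [dʒ].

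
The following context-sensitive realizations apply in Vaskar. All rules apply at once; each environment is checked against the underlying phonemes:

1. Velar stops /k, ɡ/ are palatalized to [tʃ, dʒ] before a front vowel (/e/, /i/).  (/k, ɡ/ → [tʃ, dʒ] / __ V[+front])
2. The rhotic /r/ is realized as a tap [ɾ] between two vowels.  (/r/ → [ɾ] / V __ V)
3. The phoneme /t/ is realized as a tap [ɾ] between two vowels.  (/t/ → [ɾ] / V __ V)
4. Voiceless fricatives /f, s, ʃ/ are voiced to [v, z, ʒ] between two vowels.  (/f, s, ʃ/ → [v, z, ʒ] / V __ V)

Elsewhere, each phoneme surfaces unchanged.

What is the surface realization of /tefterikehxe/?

/t/ (word-initial): rule 3 targets it, but not between two vowels → unchanged [t].
/f/ — between /e/ and /t/; rule 4 does not apply here → [f].
/t/ (between /f/ and /e/) is in the target of rule 3 but the environment (between two vowels) is not met → [t].
/r/ (between /e/ and /i/) occurs between two vowels → [ɾ] by rule 2.
Rule 1 applies to /k/ (between /i/ and /e/: before a front vowel) → [tʃ].

[tefteɾitʃehxe]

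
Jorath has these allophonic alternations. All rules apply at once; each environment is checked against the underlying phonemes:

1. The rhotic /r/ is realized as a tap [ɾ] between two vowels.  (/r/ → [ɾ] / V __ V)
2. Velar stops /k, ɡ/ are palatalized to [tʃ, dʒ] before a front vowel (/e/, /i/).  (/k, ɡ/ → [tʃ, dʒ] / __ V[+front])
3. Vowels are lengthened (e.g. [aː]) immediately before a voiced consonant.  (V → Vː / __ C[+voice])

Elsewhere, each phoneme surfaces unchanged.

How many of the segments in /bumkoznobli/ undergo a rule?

Segments that undergo a rule: /u/ → [uː] (rule 3); /o/ → [oː] (rule 3); /o/ → [oː] (rule 3).
All other segments surface unchanged.

3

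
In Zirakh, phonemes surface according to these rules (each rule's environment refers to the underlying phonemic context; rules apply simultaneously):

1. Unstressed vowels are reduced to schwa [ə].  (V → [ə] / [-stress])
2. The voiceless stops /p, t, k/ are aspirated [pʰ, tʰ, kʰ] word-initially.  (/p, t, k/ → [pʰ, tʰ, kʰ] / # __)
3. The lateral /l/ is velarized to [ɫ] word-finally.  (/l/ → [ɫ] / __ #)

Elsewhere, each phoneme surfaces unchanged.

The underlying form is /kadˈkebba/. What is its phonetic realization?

[kʰədˈkebbə]

/k/ (word-initial) occurs word-initially → [kʰ] by rule 2.
/a/ — between /k/ and /d/, in an unstressed syllable — surfaces as [ə] (rule 1).
/d/ — not in any rule's target class → [d].
/k/ — between /d/ and /e/; rule 2 does not apply here → [k].
/e/ (between /k/ and /b/) is in the target of rule 1 but the environment (in an unstressed syllable) is not met → [e].
/b/ (between /e/ and /b/): no rule targets it → [b].
/b/ (between /b/ and /a/): no rule targets it → [b].
Rule 1 applies to /a/ (word-final: in an unstressed syllable) → [ə].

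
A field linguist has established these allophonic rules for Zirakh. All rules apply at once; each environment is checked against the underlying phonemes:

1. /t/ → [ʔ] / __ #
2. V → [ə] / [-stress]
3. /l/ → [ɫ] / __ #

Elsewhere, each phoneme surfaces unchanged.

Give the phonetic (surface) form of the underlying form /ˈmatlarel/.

/m/ (word-initial) is unaffected → [m].
/a/ (between /m/ and /t/) fails the environment for rule 2, so it stays [a].
/t/ (between /a/ and /l/) fails the environment for rule 1, so it stays [t].
/l/ (between /t/ and /a/) is in the target of rule 3 but the environment (word-finally) is not met → [l].
/a/ meets the environment for rule 2 (in an unstressed syllable) → [ə].
/r/ (between /a/ and /e/) is unaffected → [r].
/e/ (between /r/ and /l/) occurs in an unstressed syllable → [ə] by rule 2.
/l/ meets the environment for rule 3 (word-finally) → [ɫ].

[ˈmatlərəɫ]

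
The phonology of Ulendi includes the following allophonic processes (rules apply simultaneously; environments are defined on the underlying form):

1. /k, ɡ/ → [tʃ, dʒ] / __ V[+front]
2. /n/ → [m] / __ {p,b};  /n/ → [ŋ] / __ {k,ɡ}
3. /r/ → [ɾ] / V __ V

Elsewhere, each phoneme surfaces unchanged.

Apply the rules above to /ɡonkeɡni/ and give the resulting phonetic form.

[ɡoŋtʃeɡni]

/ɡ/ (word-initial): rule 1 targets it, but not before a front vowel → unchanged [ɡ].
/o/ (between /ɡ/ and /n/): no rule targets it → [o].
/n/ (between /o/ and /k/): before a labial or velar stop, so rule 2 applies → [ŋ].
/k/ (between /n/ and /e/): before a front vowel, so rule 1 applies → [tʃ].
/e/ (between /k/ and /ɡ/): no rule targets it → [e].
/ɡ/ (between /e/ and /n/): rule 1 targets it, but not before a front vowel → unchanged [ɡ].
/n/ (between /ɡ/ and /i/): rule 2 targets it, but not before a labial or velar stop → unchanged [n].
/i/ (word-final): no rule targets it → [i].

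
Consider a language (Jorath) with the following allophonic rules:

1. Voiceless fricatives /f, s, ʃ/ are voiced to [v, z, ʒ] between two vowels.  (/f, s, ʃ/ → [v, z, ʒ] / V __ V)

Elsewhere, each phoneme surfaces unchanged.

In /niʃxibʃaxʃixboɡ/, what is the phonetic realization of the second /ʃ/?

[ʃ]

/ʃ/ (between /b/ and /a/): rule 1 targets it, but not between two vowels → unchanged [ʃ].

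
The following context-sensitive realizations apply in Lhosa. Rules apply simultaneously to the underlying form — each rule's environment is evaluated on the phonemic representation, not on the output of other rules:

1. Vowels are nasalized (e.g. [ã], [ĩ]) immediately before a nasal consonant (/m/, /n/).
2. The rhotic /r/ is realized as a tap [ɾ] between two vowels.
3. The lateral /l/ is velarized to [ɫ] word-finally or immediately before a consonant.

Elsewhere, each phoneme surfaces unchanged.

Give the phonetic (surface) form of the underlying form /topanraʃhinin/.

[topãnraʃhĩnĩn]

/o/ (between /t/ and /p/): rule 1 targets it, but not before a nasal consonant → unchanged [o].
/a/ (between /p/ and /n/) occurs before a nasal consonant → [ã] by rule 1.
/r/ (between /n/ and /a/) is in the target of rule 2 but the environment (between two vowels) is not met → [r].
/a/ (between /r/ and /ʃ/): rule 1 targets it, but not before a nasal consonant → unchanged [a].
/i/ meets the environment for rule 1 (before a nasal consonant) → [ĩ].
/i/ meets the environment for rule 1 (before a nasal consonant) → [ĩ].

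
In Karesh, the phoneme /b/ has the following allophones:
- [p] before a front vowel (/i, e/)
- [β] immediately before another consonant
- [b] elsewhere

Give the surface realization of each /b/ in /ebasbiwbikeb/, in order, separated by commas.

Occurrence 1 (position 2): no conditioning environment matches → elsewhere allophone [b].
Occurrence 2 (position 5): before a front vowel (/i, e/) → [p].
Occurrence 3 (position 8): before a front vowel (/i, e/) → [p].
Occurrence 4 (position 12): no conditioning environment matches → elsewhere allophone [b].

[b], [p], [p], [b]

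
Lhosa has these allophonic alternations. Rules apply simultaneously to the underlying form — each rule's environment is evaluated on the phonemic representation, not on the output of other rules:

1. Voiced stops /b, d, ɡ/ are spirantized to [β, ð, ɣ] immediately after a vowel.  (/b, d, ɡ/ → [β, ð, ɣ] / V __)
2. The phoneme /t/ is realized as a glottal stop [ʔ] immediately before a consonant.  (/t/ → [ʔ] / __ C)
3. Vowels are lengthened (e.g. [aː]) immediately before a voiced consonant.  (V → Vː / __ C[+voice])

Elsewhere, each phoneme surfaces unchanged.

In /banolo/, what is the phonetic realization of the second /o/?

[o]

/o/ — word-final; rule 3 does not apply here → [o].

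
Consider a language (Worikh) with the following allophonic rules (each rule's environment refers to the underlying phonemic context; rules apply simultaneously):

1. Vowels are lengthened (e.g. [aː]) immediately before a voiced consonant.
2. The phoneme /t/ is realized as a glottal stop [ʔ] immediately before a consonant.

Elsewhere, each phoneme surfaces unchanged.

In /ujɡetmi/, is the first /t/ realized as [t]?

No

/t/ (between /e/ and /m/): immediately before a consonant, so rule 2 applies → [ʔ].
The actual realization is [ʔ], not [t].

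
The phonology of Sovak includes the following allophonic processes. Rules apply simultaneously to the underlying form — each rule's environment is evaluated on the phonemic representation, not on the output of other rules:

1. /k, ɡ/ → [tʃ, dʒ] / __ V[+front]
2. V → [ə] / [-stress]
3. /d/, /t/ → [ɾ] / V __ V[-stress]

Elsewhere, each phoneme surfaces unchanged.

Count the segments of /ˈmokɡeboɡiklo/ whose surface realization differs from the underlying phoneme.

Segments that undergo a rule: /ɡ/ → [dʒ] (rule 1); /e/ → [ə] (rule 2); /o/ → [ə] (rule 2); /ɡ/ → [dʒ] (rule 1); /i/ → [ə] (rule 2); /o/ → [ə] (rule 2).
All other segments surface unchanged.

6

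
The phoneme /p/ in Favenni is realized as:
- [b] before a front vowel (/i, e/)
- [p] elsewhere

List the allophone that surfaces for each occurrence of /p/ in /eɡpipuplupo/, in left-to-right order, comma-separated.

[b], [p], [p], [p]

Occurrence 1 (position 3): before a front vowel (/i, e/) → [b].
Occurrence 2 (position 5): no conditioning environment matches → elsewhere allophone [p].
Occurrence 3 (position 7): no conditioning environment matches → elsewhere allophone [p].
Occurrence 4 (position 10): no conditioning environment matches → elsewhere allophone [p].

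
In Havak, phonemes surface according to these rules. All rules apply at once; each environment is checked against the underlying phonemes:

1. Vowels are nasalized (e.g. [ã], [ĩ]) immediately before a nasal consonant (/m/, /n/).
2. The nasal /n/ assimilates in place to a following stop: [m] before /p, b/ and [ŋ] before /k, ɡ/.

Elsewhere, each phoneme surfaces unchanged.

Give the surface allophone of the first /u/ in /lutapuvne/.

/u/ — between /l/ and /t/; rule 1 does not apply here → [u].

[u]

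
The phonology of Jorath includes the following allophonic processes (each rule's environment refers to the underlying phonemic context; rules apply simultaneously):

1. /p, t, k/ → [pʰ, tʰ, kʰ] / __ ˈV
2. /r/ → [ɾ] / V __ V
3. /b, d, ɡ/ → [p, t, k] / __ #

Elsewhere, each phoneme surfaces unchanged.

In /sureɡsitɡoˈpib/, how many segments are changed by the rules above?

Segments that undergo a rule: /r/ → [ɾ] (rule 2); /p/ → [pʰ] (rule 1); /b/ → [p] (rule 3).
All other segments surface unchanged.

3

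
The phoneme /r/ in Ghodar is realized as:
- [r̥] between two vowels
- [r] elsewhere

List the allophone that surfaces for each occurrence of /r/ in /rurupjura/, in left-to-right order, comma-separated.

Occurrence 1 (position 1): no conditioning environment matches → elsewhere allophone [r].
Occurrence 2 (position 3): between two vowels → [r̥].
Occurrence 3 (position 8): between two vowels → [r̥].

[r], [r̥], [r̥]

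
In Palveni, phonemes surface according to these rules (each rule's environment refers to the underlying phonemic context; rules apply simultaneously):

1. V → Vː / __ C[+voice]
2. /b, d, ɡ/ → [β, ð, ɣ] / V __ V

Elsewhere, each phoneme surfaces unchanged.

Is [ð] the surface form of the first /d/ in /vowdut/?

/d/ (between /w/ and /u/): rule 2 targets it, but not between two vowels → unchanged [d].
The actual realization is [d], not [ð].

No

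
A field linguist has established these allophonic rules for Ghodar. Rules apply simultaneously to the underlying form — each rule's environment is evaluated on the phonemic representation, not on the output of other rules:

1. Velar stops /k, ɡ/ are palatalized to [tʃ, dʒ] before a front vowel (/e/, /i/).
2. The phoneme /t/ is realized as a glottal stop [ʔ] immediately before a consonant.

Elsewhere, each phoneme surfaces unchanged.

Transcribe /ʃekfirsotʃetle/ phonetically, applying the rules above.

[ʃekfirsoʔʃeʔle]

/ʃ/ stays [ʃ].
/e/ — not in any rule's target class → [e].
/k/ (between /e/ and /f/) is in the target of rule 1 but the environment (before a front vowel) is not met → [k].
/f/ stays [f].
/i/ (between /f/ and /r/): no rule targets it → [i].
/r/ (between /i/ and /s/): no rule targets it → [r].
/s/ — not in any rule's target class → [s].
/o/ (between /s/ and /t/): no rule targets it → [o].
/t/ (between /o/ and /ʃ/) occurs immediately before a consonant → [ʔ] by rule 2.
/ʃ/ (between /t/ and /e/): no rule targets it → [ʃ].
/e/ — not in any rule's target class → [e].
Rule 2 applies to /t/ (between /e/ and /l/: immediately before a consonant) → [ʔ].
/l/ (between /t/ and /e/): no rule targets it → [l].
/e/ — not in any rule's target class → [e].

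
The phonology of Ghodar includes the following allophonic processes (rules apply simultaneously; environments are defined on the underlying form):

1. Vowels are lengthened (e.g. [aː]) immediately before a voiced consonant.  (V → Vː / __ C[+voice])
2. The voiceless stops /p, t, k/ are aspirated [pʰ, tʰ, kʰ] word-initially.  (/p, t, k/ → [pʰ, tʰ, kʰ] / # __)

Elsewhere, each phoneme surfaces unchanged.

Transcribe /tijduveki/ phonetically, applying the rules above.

/t/ — word-initial, word-initially — surfaces as [tʰ] (rule 2).
/i/ (between /t/ and /j/): before a voiced consonant, so rule 1 applies → [iː].
/u/ (between /d/ and /v/): before a voiced consonant, so rule 1 applies → [uː].
/e/ (between /v/ and /k/) fails the environment for rule 1, so it stays [e].
/k/ (between /e/ and /i/): rule 2 targets it, but not word-initially → unchanged [k].
/i/ (word-final) is in the target of rule 1 but the environment (before a voiced consonant) is not met → [i].

[tʰiːjduːveki]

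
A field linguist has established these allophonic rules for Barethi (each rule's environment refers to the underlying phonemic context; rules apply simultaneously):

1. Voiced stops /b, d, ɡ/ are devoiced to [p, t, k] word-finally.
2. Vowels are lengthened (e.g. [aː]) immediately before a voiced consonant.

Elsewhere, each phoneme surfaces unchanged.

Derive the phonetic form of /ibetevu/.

/i/ meets the environment for rule 2 (before a voiced consonant) → [iː].
/b/ (between /i/ and /e/) is in the target of rule 1 but the environment (word-finally) is not met → [b].
/e/ — between /b/ and /t/; rule 2 does not apply here → [e].
/t/ (between /e/ and /e/): no rule targets it → [t].
/e/ (between /t/ and /v/) occurs before a voiced consonant → [eː] by rule 2.
/v/ (between /e/ and /u/) is unaffected → [v].
/u/ (word-final): rule 2 targets it, but not before a voiced consonant → unchanged [u].

[iːbeteːvu]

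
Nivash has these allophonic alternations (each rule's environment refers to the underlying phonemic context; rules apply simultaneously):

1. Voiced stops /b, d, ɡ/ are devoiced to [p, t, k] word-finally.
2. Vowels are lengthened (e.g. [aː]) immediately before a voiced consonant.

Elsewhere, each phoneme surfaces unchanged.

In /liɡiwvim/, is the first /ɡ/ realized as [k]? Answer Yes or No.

/ɡ/ (between /i/ and /i/): rule 1 targets it, but not word-finally → unchanged [ɡ].
The actual realization is [ɡ], not [k].

No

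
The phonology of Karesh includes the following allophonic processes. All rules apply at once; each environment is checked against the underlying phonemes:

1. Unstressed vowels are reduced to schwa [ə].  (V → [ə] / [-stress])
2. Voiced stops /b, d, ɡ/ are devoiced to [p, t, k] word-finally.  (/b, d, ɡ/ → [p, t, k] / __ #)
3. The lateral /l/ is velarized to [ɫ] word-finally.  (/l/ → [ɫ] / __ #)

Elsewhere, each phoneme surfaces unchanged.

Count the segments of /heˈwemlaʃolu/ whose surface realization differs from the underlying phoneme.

Segments that undergo a rule: /e/ → [ə] (rule 1); /a/ → [ə] (rule 1); /o/ → [ə] (rule 1); /u/ → [ə] (rule 1).
All other segments surface unchanged.

4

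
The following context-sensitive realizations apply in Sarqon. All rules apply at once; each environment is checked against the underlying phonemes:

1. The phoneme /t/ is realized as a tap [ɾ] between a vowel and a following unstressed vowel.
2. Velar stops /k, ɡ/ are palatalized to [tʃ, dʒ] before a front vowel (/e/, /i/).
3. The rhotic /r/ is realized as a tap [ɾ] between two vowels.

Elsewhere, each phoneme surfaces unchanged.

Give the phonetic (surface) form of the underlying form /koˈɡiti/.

[koˈdʒiɾi]

/k/ (word-initial): rule 2 targets it, but not before a front vowel → unchanged [k].
/o/ — not in any rule's target class → [o].
/ɡ/ (between /o/ and /i/): before a front vowel, so rule 2 applies → [dʒ].
/i/ stays [i].
/t/ (between /i/ and /i/) occurs between a vowel and a following unstressed vowel → [ɾ] by rule 1.
/i/ — not in any rule's target class → [i].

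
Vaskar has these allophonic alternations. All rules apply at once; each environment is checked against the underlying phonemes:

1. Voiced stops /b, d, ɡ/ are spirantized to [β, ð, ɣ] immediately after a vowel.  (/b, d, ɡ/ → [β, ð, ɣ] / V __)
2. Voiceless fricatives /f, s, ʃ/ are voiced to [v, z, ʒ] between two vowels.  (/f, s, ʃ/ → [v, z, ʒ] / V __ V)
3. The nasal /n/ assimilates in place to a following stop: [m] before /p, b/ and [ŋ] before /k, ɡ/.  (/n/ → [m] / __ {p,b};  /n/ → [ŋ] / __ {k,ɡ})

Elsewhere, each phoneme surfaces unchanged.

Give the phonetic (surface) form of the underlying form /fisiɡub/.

/f/ — word-initial; rule 2 does not apply here → [f].
/i/ (between /f/ and /s/) is unaffected → [i].
/s/ (between /i/ and /i/): between two vowels, so rule 2 applies → [z].
/i/ — not in any rule's target class → [i].
Rule 1 applies to /ɡ/ (between /i/ and /u/: immediately after a vowel) → [ɣ].
/u/ — not in any rule's target class → [u].
Rule 1 applies to /b/ (word-final: immediately after a vowel) → [β].

[fiziɣuβ]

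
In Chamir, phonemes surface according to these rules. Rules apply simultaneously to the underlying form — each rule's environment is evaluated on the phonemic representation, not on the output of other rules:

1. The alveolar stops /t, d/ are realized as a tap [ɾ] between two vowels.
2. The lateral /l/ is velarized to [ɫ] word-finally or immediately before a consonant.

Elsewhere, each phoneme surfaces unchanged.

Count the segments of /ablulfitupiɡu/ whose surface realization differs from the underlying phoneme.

Segments that undergo a rule: /l/ → [ɫ] (rule 2); /t/ → [ɾ] (rule 1).
All other segments surface unchanged.

2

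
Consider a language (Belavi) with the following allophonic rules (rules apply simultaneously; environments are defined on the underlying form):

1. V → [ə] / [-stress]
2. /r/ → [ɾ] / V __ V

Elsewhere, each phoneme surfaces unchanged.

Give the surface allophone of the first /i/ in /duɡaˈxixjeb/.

[i]

/i/ — between /x/ and /x/; rule 1 does not apply here → [i].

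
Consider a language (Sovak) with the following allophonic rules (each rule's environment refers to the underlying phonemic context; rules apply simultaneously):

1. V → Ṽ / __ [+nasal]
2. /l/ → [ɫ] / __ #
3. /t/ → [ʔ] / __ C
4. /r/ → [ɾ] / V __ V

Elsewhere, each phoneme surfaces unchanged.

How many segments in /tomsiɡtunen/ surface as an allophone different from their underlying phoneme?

Segments that undergo a rule: /o/ → [õ] (rule 1); /u/ → [ũ] (rule 1); /e/ → [ẽ] (rule 1).
All other segments surface unchanged.

3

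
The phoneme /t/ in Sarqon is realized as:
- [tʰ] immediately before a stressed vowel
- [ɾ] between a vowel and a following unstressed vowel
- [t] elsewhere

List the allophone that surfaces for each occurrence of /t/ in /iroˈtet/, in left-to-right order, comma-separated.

Occurrence 1 (position 4): immediately before a stressed vowel → [tʰ].
Occurrence 2 (position 6): no conditioning environment matches → elsewhere allophone [t].

[tʰ], [t]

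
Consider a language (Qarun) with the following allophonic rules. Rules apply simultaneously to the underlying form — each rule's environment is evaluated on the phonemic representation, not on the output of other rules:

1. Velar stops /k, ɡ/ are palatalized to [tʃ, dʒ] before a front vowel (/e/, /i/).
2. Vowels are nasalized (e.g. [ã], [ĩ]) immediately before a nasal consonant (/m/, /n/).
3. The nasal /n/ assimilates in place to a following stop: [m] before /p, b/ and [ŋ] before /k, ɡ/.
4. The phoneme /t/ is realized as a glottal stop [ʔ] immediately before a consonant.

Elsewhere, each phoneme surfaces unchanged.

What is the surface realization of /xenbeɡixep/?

[xẽmbedʒixep]

/x/ (word-initial) is unaffected → [x].
Rule 2 applies to /e/ (between /x/ and /n/: before a nasal consonant) → [ẽ].
Rule 3 applies to /n/ (between /e/ and /b/: before a labial or velar stop) → [m].
/b/ (between /n/ and /e/): no rule targets it → [b].
/e/ (between /b/ and /ɡ/) fails the environment for rule 2, so it stays [e].
/ɡ/ (between /e/ and /i/): before a front vowel, so rule 1 applies → [dʒ].
/i/ (between /ɡ/ and /x/) fails the environment for rule 2, so it stays [i].
/x/ — not in any rule's target class → [x].
/e/ (between /x/ and /p/): rule 2 targets it, but not before a nasal consonant → unchanged [e].
/p/ stays [p].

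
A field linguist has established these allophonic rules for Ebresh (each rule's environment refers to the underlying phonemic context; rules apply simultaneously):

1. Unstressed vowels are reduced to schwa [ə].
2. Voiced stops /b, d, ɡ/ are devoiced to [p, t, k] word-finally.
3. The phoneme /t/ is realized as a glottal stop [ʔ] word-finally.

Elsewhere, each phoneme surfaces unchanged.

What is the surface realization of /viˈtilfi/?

[vəˈtilfə]

/i/ meets the environment for rule 1 (in an unstressed syllable) → [ə].
/t/ (between /i/ and /i/): rule 3 targets it, but not word-finally → unchanged [t].
/i/ — between /t/ and /l/; rule 1 does not apply here → [i].
/i/ (word-final): in an unstressed syllable, so rule 1 applies → [ə].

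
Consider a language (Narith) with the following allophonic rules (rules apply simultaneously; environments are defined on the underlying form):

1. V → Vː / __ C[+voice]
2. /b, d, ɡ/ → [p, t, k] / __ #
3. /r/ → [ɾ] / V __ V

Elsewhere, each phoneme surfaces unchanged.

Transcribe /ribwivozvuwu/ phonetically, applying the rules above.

/r/ (word-initial) fails the environment for rule 3, so it stays [r].
/i/ (between /r/ and /b/): before a voiced consonant, so rule 1 applies → [iː].
/b/ (between /i/ and /w/) fails the environment for rule 2, so it stays [b].
/w/ (between /b/ and /i/): no rule targets it → [w].
/i/ (between /w/ and /v/): before a voiced consonant, so rule 1 applies → [iː].
/v/ — not in any rule's target class → [v].
Rule 1 applies to /o/ (between /v/ and /z/: before a voiced consonant) → [oː].
/z/ stays [z].
/v/ — not in any rule's target class → [v].
/u/ (between /v/ and /w/): before a voiced consonant, so rule 1 applies → [uː].
/w/ — not in any rule's target class → [w].
/u/ (word-final): rule 1 targets it, but not before a voiced consonant → unchanged [u].

[riːbwiːvoːzvuːwu]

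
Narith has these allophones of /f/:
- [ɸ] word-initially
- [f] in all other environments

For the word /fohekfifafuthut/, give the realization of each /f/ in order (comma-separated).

[ɸ], [f], [f], [f]

Occurrence 1 (position 1): word-initially → [ɸ].
Occurrence 2 (position 6): no conditioning environment matches → elsewhere allophone [f].
Occurrence 3 (position 8): no conditioning environment matches → elsewhere allophone [f].
Occurrence 4 (position 10): no conditioning environment matches → elsewhere allophone [f].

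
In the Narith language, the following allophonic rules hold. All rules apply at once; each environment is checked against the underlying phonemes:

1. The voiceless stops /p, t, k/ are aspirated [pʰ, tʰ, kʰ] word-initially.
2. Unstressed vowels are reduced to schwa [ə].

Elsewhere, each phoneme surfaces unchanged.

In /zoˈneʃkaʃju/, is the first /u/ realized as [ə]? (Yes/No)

/u/ — word-final, in an unstressed syllable — surfaces as [ə] (rule 2).
The actual realization is [ə], which matches [ə].

Yes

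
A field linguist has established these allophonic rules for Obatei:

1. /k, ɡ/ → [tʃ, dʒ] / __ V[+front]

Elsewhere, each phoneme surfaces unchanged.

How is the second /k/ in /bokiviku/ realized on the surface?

[k]

/k/ (between /i/ and /u/): rule 1 targets it, but not before a front vowel → unchanged [k].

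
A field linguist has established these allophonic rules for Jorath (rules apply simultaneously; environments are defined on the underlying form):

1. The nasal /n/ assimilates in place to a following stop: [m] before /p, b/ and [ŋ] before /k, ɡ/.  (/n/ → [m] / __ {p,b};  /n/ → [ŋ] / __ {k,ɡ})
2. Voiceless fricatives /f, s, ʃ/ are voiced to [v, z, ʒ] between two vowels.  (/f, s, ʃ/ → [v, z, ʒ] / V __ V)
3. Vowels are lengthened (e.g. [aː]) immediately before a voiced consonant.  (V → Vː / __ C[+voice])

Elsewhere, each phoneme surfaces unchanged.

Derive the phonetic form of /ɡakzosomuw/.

/ɡ/ stays [ɡ].
/a/ (between /ɡ/ and /k/) is in the target of rule 3 but the environment (before a voiced consonant) is not met → [a].
/k/ (between /a/ and /z/): no rule targets it → [k].
/z/ stays [z].
/o/ (between /z/ and /s/) is in the target of rule 3 but the environment (before a voiced consonant) is not met → [o].
/s/ meets the environment for rule 2 (between two vowels) → [z].
/o/ (between /s/ and /m/): before a voiced consonant, so rule 3 applies → [oː].
/m/ — not in any rule's target class → [m].
/u/ (between /m/ and /w/) occurs before a voiced consonant → [uː] by rule 3.
/w/ — not in any rule's target class → [w].

[ɡakzozoːmuːw]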